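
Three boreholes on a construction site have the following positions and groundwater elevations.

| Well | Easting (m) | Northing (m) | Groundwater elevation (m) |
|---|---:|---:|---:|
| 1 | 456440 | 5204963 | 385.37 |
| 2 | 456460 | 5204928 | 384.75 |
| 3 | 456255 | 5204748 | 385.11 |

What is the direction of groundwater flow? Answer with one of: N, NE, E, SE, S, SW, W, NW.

Taking 1 as reference: 2−1 = (20, -35, -0.62); 3−1 = (-185, -215, -0.26).
Determinant of the coordinate differences = 20·(-215) − (-185)·(-35) = -10775.
∂h/∂x = [(-0.62)·(-215) − (-0.26)·(-35)] / -10775 = -0.01153
∂h/∂y = [20·(-0.26) − (-185)·(-0.62)] / -10775 = +0.01113
Flow = −∇h = (+0.01153 east, -0.01113 north), which points southeast.

SE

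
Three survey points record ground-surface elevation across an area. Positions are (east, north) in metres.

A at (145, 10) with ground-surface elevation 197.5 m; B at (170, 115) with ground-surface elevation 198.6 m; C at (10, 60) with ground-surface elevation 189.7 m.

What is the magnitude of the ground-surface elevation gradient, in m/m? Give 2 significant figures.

Three-point gradient (reference A): Δ to B = (25, 105, +1.1), Δ to C = (-135, 50, -7.8).
∂z/∂x = +0.05666, ∂z/∂y = -0.003015 (det = 15425).
|∇f| = √(0.05666² + -0.003015²) = 0.05674 m/m

0.057 m/m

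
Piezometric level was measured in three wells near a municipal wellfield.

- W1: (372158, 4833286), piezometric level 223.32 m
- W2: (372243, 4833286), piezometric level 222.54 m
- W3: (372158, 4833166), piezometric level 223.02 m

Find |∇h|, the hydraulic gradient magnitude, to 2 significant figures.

∂h/∂x = (222.54 − 223.32) / (372243 − 372158) = -0.009176
∂h/∂y = (223.02 − 223.32) / (4833166 − 4833286) = +0.002500
|∇h| = √(-0.009176² + 0.002500²) = 0.00951

0.0095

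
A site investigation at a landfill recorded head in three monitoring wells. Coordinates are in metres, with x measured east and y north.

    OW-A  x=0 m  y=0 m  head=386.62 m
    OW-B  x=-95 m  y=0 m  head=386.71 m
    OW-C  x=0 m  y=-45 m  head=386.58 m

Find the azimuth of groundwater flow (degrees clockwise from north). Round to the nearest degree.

∂h/∂x = (386.71 − 386.62) / (-95 − 0) = -0.0009474
∂h/∂y = (386.58 − 386.62) / (-45 − 0) = +0.0008889
Flow direction (−∇h) has components (+0.0009474 E, -0.0008889 N).
Azimuth = atan2(E, N) = atan2(+0.0009474, -0.0008889) = 133.2° ≈ 133°.

133°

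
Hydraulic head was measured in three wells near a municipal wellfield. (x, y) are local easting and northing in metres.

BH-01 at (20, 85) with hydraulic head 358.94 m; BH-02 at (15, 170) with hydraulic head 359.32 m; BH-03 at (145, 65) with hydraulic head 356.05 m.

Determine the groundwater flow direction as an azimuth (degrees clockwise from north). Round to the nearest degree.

098°

Taking BH-01 as reference: BH-02−BH-01 = (-5, 85, +0.38); BH-03−BH-01 = (125, -20, -2.89).
Determinant of the coordinate differences = (-5)·(-20) − 125·85 = -10525.
∂h/∂x = [(+0.38)·(-20) − (-2.89)·85] / -10525 = -0.02262
∂h/∂y = [(-5)·(-2.89) − 125·(+0.38)] / -10525 = +0.003140
Flow direction (−∇h) has components (+0.02262 E, -0.003140 N).
Azimuth = atan2(E, N) = atan2(+0.02262, -0.003140) = 97.9° ≈ 098°.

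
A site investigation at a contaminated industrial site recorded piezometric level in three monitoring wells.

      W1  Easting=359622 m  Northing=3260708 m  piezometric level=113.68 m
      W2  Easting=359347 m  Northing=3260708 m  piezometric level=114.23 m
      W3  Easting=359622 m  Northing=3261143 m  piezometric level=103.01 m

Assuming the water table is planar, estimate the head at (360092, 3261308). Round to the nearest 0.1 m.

98.0 m

∂h/∂x = (114.23 − 113.68) / (359347 − 359622) = -0.002000
∂h/∂y = (103.01 − 113.68) / (3261143 − 3260708) = -0.02453
h(360092, 3261308) = 113.68 + (-0.002000)·(470) + (-0.02453)·(600) = 113.68 -0.940 -14.717 = 98.023 m.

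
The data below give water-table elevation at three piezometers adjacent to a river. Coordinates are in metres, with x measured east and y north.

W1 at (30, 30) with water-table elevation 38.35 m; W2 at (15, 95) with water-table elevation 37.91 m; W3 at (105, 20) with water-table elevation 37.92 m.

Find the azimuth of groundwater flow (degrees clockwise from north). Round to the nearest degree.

039°

Taking W1 as reference: W2−W1 = (-15, 65, -0.44); W3−W1 = (75, -10, -0.43).
Solve a·Δx + b·Δy = Δh: det = (-15)·(-10) − 75·65 = -4725.
∂h/∂x = [(-0.44)·(-10) − (-0.43)·65] / -4725 = -0.006847
∂h/∂y = [(-15)·(-0.43) − 75·(-0.44)] / -4725 = -0.008349
Flow direction (−∇h) has components (+0.006847 E, +0.008349 N).
Azimuth = atan2(E, N) = atan2(+0.006847, +0.008349) = 39.4° ≈ 039°.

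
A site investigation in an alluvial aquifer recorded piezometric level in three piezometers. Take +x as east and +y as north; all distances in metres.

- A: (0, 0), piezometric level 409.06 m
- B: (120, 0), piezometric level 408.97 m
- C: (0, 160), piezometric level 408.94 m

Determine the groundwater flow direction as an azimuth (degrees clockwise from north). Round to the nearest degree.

045°

∂h/∂x = (408.97 − 409.06) / (120 − 0) = -0.0007500
∂h/∂y = (408.94 − 409.06) / (160 − 0) = -0.0007500
Flow direction (−∇h) has components (+0.0007500 E, +0.0007500 N).
Azimuth = atan2(E, N) = atan2(+0.0007500, +0.0007500) = 45.0° ≈ 045°.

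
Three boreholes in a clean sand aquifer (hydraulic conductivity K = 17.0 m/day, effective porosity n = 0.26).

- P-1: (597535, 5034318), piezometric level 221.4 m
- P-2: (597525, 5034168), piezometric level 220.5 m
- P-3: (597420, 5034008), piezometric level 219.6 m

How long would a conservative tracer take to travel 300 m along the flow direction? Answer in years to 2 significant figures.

2.1 years

With h = a·x + b·y + c and P-1 as origin, the differences give:
  (-10)·a + (-150)·b = -0.9
  (-115)·a + (-310)·b = -1.8
Eliminate b (×(-310) and ×(-150), subtract): -14150·a = 9.00 → a = ∂h/∂x = -0.0006360
Back-substitute: b = ∂h/∂y = +0.006042.
|∇h| = √(-0.0006360² + 0.006042²) = 0.006075
Seepage velocity v = K·i/n = 17.0 × 0.006075 / 0.26 = 0.3972 m/day.
t = 300 / 0.3972 = 755.3 days = 2.07 years.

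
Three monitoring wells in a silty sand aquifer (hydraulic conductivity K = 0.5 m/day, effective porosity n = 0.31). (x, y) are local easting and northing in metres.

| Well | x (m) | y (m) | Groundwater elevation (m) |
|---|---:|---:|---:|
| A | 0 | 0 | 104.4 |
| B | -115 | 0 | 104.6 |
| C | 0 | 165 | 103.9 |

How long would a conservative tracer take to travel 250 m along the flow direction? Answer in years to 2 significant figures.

120 years

∂h/∂x = (104.6 − 104.4) / (-115 − 0) = -0.001739
∂h/∂y = (103.9 − 104.4) / (165 − 0) = -0.003030
|∇h| = √(-0.001739² + -0.003030²) = 0.003494
Seepage velocity v = K·i/n = 0.5 × 0.003494 / 0.31 = 0.005635 m/day.
t = 250 / 0.005635 = 4.437e+04 days = 121 years.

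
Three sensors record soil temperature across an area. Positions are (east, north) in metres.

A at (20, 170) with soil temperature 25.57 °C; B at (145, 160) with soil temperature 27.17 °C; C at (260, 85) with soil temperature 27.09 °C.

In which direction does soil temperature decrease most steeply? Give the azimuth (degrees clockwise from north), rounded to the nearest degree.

212°

With T = a·x + b·y + c and A as origin, the differences give:
  125·a + (-10)·b = +1.60
  240·a + (-85)·b = +1.52
Eliminate b (×(-85) and ×(-10), subtract): -8225·a = -120.800 → a = ∂T/∂x = +0.01469
Back-substitute: b = ∂T/∂y = +0.02359.
Steepest decrease is along −∇f: components (-0.01469 E, -0.02359 N).
Azimuth = atan2(-0.01469, -0.02359) = 211.9° ≈ 212°.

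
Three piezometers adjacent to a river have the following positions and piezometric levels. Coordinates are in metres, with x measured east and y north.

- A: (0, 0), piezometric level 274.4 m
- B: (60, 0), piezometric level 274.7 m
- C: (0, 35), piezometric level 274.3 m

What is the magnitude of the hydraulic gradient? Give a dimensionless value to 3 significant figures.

0.00576

∂h/∂x = (274.7 − 274.4) / (60 − 0) = +0.005000
∂h/∂y = (274.3 − 274.4) / (35 − 0) = -0.002857
|∇h| = √(0.005000² + -0.002857²) = 0.005759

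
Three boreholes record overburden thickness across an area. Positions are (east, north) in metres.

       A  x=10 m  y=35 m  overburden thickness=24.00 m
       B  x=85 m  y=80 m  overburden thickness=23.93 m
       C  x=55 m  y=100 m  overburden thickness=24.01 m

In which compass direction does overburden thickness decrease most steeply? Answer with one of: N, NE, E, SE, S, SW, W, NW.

Taking A as reference: B−A = (75, 45, -0.07); C−A = (45, 65, +0.01).
Determinant of the coordinate differences = 75·65 − 45·45 = 2850.
∂d/∂x = [(-0.07)·65 − (+0.01)·45] / 2850 = -0.001754
∂d/∂y = [75·(+0.01) − 45·(-0.07)] / 2850 = +0.001368
Steepest decrease is along −∇f = (+0.001754 E, -0.001368 N) → southeast.

SE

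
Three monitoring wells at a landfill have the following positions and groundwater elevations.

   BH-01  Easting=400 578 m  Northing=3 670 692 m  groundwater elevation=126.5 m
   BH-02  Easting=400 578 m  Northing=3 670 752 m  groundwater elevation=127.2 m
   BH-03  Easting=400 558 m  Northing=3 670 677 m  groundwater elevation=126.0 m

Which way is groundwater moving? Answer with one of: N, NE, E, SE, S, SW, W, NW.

Taking BH-01 as reference: BH-02−BH-01 = (0, 60, +0.7); BH-03−BH-01 = (-20, -15, -0.5).
Solve a·Δx + b·Δy = Δh: det = 0·(-15) − (-20)·60 = 1200.
∂h/∂x = [(+0.7)·(-15) − (-0.5)·60] / 1200 = +0.01625
∂h/∂y = [0·(-0.5) − (-20)·(+0.7)] / 1200 = +0.01167
Flow = −∇h = (-0.01625 east, -0.01167 north), which points southwest.

SW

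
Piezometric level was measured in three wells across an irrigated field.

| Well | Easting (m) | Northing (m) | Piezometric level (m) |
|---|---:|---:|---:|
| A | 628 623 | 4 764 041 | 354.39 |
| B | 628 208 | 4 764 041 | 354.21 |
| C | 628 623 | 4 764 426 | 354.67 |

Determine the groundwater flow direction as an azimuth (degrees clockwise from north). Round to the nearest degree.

∂h/∂x = (354.21 − 354.39) / (628208 − 628623) = +0.0004337
∂h/∂y = (354.67 − 354.39) / (4764426 − 4764041) = +0.0007273
Flow direction (−∇h) has components (-0.0004337 E, -0.0007273 N).
Azimuth = atan2(E, N) = atan2(-0.0004337, -0.0007273) = 210.8° ≈ 211°.

211°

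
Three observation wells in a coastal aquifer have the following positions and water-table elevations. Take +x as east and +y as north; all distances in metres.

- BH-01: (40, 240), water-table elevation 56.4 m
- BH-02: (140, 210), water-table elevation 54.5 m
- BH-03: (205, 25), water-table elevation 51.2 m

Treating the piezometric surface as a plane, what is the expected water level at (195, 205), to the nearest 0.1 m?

53.6 m

Differences from BH-01: to BH-02 (Δx, Δy, Δh) = (100, -30, -1.9); to BH-03 = (165, -215, -5.2).
Determinant of the coordinate differences = 100·(-215) − 165·(-30) = -16550.
∂h/∂x = [(-1.9)·(-215) − (-5.2)·(-30)] / -16550 = -0.01526
∂h/∂y = [100·(-5.2) − 165·(-1.9)] / -16550 = +0.01248
h(195, 205) = 56.4 + (-0.01526)·(155) + (+0.01248)·(-35) = 56.4 -2.365 -0.437 = 53.598 m.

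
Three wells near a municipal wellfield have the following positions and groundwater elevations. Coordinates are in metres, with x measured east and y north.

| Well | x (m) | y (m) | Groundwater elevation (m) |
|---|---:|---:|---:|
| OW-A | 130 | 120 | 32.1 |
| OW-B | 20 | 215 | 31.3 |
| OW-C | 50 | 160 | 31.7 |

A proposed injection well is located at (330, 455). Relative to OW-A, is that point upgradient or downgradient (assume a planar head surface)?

downgradient

With h = a·x + b·y + c and OW-A as origin, the differences give:
  (-110)·a + 95·b = -0.8
  (-80)·a + 40·b = -0.4
Eliminate b (×40 and ×95, subtract): 3200·a = 6.00 → a = ∂h/∂x = +0.001875
Back-substitute: b = ∂h/∂y = -0.006250.
Head at (330, 455) = 32.1 + (+0.001875)·(200) + (-0.006250)·(335) = 30.38 m.
That is lower than the 32.1 m at OW-A, so the point is downgradient.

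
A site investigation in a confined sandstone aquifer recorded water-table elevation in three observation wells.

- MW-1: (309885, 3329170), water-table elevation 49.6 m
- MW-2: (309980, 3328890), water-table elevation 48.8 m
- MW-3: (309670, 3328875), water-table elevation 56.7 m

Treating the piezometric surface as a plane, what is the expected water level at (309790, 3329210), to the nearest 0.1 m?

With h = a·x + b·y + c and MW-1 as origin, the differences give:
  95·a + (-280)·b = -0.8
  (-215)·a + (-295)·b = +7.1
Eliminate b (×(-295) and ×(-280), subtract): -88225·a = 2224.00 → a = ∂h/∂x = -0.02521
Back-substitute: b = ∂h/∂y = -0.005696.
h(309790, 3329210) = 49.6 + (-0.02521)·(-95) + (-0.005696)·(40) = 49.6 +2.395 -0.228 = 51.767 m.

51.8 m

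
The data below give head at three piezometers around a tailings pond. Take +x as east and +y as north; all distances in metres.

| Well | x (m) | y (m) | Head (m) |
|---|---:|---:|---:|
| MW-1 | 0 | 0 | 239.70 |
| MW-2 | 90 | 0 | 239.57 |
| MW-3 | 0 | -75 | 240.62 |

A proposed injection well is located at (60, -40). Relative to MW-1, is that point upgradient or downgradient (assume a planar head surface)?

∂h/∂x = (239.57 − 239.70) / (90 − 0) = -0.001444
∂h/∂y = (240.62 − 239.70) / (-75 − 0) = -0.01227
Head at (60, -40) = 239.70 + (-0.001444)·(60) + (-0.01227)·(-40) = 240.10 m.
That is higher than the 239.70 m at MW-1, so the point is upgradient.

upgradient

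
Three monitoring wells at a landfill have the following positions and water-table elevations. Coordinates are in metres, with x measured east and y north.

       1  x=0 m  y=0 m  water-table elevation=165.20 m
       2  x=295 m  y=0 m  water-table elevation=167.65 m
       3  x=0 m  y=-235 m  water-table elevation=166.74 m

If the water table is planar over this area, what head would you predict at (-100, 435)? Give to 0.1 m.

161.5 m

∂h/∂x = (167.65 − 165.20) / (295 − 0) = +0.008305
∂h/∂y = (166.74 − 165.20) / (-235 − 0) = -0.006553
h(-100, 435) = 165.20 + (+0.008305)·(-100) + (-0.006553)·(435) = 165.20 -0.831 -2.851 = 161.519 m.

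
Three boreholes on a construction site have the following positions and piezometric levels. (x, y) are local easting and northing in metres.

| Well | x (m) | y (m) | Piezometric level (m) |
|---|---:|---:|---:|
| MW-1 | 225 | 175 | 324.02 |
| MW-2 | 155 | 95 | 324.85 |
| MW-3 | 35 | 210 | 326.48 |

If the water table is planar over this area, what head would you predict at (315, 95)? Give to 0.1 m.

With h = a·x + b·y + c and MW-1 as origin, the differences give:
  (-70)·a + (-80)·b = +0.83
  (-190)·a + 35·b = +2.46
Eliminate b (×35 and ×(-80), subtract): -17650·a = 225.850 → a = ∂h/∂x = -0.01280
Back-substitute: b = ∂h/∂y = +0.0008215.
h(315, 95) = 324.02 + (-0.01280)·(90) + (+0.0008215)·(-80) = 324.02 -1.152 -0.066 = 322.803 m.

322.8 m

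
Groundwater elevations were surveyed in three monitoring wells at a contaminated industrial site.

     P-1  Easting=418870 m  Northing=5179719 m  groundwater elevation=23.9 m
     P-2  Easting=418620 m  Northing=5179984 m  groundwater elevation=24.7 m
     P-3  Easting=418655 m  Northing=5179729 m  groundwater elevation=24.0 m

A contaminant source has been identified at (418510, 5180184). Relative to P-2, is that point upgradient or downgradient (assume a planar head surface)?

upgradient

With h = a·x + b·y + c and P-1 as origin, the differences give:
  (-250)·a + 265·b = +0.8
  (-215)·a + 10·b = +0.1
Eliminate b (×10 and ×265, subtract): 54475·a = -18.50 → a = ∂h/∂x = -0.0003396
Back-substitute: b = ∂h/∂y = +0.002698.
Head at (418510, 5180184) = 23.9 + (-0.0003396)·(-360) + (+0.002698)·(465) = 25.28 m.
That is higher than the 24.7 m at P-2, so the point is upgradient.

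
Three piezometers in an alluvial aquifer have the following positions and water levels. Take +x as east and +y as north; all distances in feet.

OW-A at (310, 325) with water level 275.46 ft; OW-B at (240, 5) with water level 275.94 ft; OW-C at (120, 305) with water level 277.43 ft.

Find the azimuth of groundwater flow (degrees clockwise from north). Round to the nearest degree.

With h = a·x + b·y + c and OW-A as origin, the differences give:
  (-70)·a + (-320)·b = +0.48
  (-190)·a + (-20)·b = +1.97
Eliminate b (×(-20) and ×(-320), subtract): -59400·a = 620.800 → a = ∂h/∂x = -0.01045
Back-substitute: b = ∂h/∂y = +0.0007862.
Flow direction (−∇h) has components (+0.01045 E, -0.0007862 N).
Azimuth = atan2(E, N) = atan2(+0.01045, -0.0007862) = 94.3° ≈ 094°.

094°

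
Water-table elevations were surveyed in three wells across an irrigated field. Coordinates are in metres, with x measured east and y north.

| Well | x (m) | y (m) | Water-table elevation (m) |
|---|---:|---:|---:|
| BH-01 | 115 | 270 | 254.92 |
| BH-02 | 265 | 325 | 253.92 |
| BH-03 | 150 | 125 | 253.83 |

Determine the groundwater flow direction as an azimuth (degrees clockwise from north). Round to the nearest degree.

Differences from BH-01: to BH-02 (Δx, Δy, Δh) = (150, 55, -1.00); to BH-03 = (35, -145, -1.09).
Determinant of the coordinate differences = 150·(-145) − 35·55 = -23675.
∂h/∂x = [(-1.00)·(-145) − (-1.09)·55] / -23675 = -0.008657
∂h/∂y = [150·(-1.09) − 35·(-1.00)] / -23675 = +0.005428
Flow direction (−∇h) has components (+0.008657 E, -0.005428 N).
Azimuth = atan2(E, N) = atan2(+0.008657, -0.005428) = 122.1° ≈ 122°.

122°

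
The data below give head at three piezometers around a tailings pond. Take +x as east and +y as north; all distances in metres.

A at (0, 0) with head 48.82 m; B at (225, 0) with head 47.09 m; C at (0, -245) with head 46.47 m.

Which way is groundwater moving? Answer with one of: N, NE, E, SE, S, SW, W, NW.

∂h/∂x = (47.09 − 48.82) / (225 − 0) = -0.007689
∂h/∂y = (46.47 − 48.82) / (-245 − 0) = +0.009592
Flow = −∇h = (+0.007689 east, -0.009592 north), which points southeast.

SE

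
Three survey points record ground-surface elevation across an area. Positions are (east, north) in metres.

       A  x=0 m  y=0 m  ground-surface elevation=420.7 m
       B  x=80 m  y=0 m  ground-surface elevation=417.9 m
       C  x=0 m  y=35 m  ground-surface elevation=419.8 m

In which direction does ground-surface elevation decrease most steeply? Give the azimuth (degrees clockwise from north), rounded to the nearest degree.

054°

∂z/∂x = (417.9 − 420.7) / (80 − 0) = -0.03500
∂z/∂y = (419.8 − 420.7) / (35 − 0) = -0.02571
Steepest decrease is along −∇f: components (+0.03500 E, +0.02571 N).
Azimuth = atan2(+0.03500, +0.02571) = 53.7° ≈ 054°.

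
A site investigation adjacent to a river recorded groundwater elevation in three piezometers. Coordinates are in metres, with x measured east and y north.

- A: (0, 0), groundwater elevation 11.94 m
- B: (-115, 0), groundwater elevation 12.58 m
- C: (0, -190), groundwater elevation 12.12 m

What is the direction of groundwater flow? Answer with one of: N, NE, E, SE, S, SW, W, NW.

∂h/∂x = (12.58 − 11.94) / (-115 − 0) = -0.005565
∂h/∂y = (12.12 − 11.94) / (-190 − 0) = -0.0009474
Flow = −∇h = (+0.005565 east, +0.0009474 north), which points east.

E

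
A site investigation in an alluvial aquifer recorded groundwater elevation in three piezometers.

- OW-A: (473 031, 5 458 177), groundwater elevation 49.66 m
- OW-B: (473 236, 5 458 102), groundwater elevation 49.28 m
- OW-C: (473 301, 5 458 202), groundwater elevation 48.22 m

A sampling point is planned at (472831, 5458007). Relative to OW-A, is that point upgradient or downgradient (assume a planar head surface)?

upgradient

Differences from OW-A: to OW-B (Δx, Δy, Δh) = (205, -75, -0.38); to OW-C = (270, 25, -1.44).
Determinant of the coordinate differences = 205·25 − 270·(-75) = 25375.
∂h/∂x = [(-0.38)·25 − (-1.44)·(-75)] / 25375 = -0.004631
∂h/∂y = [205·(-1.44) − 270·(-0.38)] / 25375 = -0.007590
Head at (472831, 5458007) = 49.66 + (-0.004631)·(-200) + (-0.007590)·(-170) = 51.88 m.
That is higher than the 49.66 m at OW-A, so the point is upgradient.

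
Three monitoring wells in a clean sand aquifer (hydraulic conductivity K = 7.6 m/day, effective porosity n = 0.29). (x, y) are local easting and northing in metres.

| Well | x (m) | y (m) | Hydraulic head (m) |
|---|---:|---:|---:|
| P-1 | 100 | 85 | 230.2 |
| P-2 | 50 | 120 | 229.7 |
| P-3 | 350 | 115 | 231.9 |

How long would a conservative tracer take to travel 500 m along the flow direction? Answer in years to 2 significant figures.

6.3 years

Differences from P-1: to P-2 (Δx, Δy, Δh) = (-50, 35, -0.5); to P-3 = (250, 30, +1.7).
Solve a·Δx + b·Δy = Δh: det = (-50)·30 − 250·35 = -10250.
∂h/∂x = [(-0.5)·30 − (+1.7)·35] / -10250 = +0.007268
∂h/∂y = [(-50)·(+1.7) − 250·(-0.5)] / -10250 = -0.003902
|∇h| = √(0.007268² + -0.003902²) = 0.008249
Seepage velocity v = K·i/n = 7.6 × 0.008249 / 0.29 = 0.2162 m/day.
t = 500 / 0.2162 = 2313 days = 6.33 years.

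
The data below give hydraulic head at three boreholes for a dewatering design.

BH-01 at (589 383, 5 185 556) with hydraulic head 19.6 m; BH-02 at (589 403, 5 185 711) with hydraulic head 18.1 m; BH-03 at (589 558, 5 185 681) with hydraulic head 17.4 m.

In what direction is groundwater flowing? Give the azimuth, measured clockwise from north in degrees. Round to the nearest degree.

035°

Three-point gradient (reference BH-01): Δ to BH-02 = (20, 155, -1.5), Δ to BH-03 = (175, 125, -2.2).
∂h/∂x = -0.006234, ∂h/∂y = -0.008873 (det = -24625).
Flow direction (−∇h) has components (+0.006234 E, +0.008873 N).
Azimuth = atan2(E, N) = atan2(+0.006234, +0.008873) = 35.1° ≈ 035°.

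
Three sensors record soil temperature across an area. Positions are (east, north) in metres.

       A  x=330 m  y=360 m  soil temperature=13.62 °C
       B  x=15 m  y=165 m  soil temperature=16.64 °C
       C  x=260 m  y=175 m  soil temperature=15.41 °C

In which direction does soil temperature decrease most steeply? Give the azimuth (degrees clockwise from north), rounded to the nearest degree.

031°

With T = a·x + b·y + c and A as origin, the differences give:
  (-315)·a + (-195)·b = +3.02
  (-70)·a + (-185)·b = +1.79
Eliminate b (×(-185) and ×(-195), subtract): 44625·a = -209.650 → a = ∂T/∂x = -0.004698
Back-substitute: b = ∂T/∂y = -0.007898.
Steepest decrease is along −∇f: components (+0.004698 E, +0.007898 N).
Azimuth = atan2(+0.004698, +0.007898) = 30.7° ≈ 031°.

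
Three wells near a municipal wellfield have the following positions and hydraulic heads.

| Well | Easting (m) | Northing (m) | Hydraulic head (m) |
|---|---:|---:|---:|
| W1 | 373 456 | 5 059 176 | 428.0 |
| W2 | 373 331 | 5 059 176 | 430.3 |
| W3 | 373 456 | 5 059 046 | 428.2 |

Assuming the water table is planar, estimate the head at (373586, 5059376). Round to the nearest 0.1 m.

∂h/∂x = (430.3 − 428.0) / (373331 − 373456) = -0.01840
∂h/∂y = (428.2 − 428.0) / (5059046 − 5059176) = -0.001538
h(373586, 5059376) = 428.0 + (-0.01840)·(130) + (-0.001538)·(200) = 428.0 -2.392 -0.308 = 425.300 m.

425.3 m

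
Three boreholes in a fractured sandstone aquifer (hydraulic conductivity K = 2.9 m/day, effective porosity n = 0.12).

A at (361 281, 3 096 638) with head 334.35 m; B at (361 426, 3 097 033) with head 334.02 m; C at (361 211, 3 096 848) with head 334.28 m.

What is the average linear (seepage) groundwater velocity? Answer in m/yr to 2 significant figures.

Three-point gradient (reference A): Δ to B = (145, 395, -0.33), Δ to C = (-70, 210, -0.07).
∂h/∂x = -0.0007169, ∂h/∂y = -0.0005723 (det = 58100).
|∇h| = √(-0.0007169² + -0.0005723²) = 0.0009173
Seepage velocity v = K·i/n = 2.9 × 0.0009173 / 0.12 = 0.02217 m/day = 8.098 m/yr.

8.1 m/yr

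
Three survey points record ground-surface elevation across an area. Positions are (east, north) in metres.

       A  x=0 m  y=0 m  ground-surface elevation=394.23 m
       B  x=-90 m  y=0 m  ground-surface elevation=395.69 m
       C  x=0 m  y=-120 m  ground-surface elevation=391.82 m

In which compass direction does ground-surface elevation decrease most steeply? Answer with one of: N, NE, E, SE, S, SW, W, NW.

SE

∂z/∂x = (395.69 − 394.23) / (-90 − 0) = -0.01622
∂z/∂y = (391.82 − 394.23) / (-120 − 0) = +0.02008
Steepest decrease is along −∇f = (+0.01622 E, -0.02008 N) → southeast.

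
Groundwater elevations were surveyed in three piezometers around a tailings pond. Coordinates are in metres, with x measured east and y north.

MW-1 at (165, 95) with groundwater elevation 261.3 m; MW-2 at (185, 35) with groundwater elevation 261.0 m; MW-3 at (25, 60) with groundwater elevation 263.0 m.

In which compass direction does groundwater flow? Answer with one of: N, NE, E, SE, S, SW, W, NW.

Taking MW-1 as reference: MW-2−MW-1 = (20, -60, -0.3); MW-3−MW-1 = (-140, -35, +1.7).
Solve a·Δx + b·Δy = Δh: det = 20·(-35) − (-140)·(-60) = -9100.
∂h/∂x = [(-0.3)·(-35) − (+1.7)·(-60)] / -9100 = -0.01236
∂h/∂y = [20·(+1.7) − (-140)·(-0.3)] / -9100 = +0.0008791
Flow = −∇h = (+0.01236 east, -0.0008791 north), which points east.

E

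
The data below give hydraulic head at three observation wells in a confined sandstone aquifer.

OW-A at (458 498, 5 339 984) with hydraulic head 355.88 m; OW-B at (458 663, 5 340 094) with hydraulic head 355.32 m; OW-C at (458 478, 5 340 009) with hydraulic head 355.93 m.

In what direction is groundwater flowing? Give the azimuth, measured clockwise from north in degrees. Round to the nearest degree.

081°

Three-point gradient (reference OW-A): Δ to OW-B = (165, 110, -0.56), Δ to OW-C = (-20, 25, +0.05).
∂h/∂x = -0.003083, ∂h/∂y = -0.0004664 (det = 6325).
Flow direction (−∇h) has components (+0.003083 E, +0.0004664 N).
Azimuth = atan2(E, N) = atan2(+0.003083, +0.0004664) = 81.4° ≈ 081°.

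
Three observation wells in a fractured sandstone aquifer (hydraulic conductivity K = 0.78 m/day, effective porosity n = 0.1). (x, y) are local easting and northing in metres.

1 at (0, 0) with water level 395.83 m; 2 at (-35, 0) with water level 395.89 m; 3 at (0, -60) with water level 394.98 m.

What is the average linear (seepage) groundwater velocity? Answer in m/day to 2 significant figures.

∂h/∂x = (395.89 − 395.83) / (-35 − 0) = -0.001714
∂h/∂y = (394.98 − 395.83) / (-60 − 0) = +0.01417
|∇h| = √(-0.001714² + 0.01417²) = 0.01427
Seepage velocity v = K·i/n = 0.78 × 0.01427 / 0.1 = 0.1113 m/day.

0.11 m/day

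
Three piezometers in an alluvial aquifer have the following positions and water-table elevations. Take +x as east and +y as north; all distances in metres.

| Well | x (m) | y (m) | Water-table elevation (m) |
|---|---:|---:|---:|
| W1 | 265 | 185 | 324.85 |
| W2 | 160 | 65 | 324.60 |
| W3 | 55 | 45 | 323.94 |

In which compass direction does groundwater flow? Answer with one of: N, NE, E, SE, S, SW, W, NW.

Three-point gradient (reference W1): Δ to W2 = (-105, -120, -0.25), Δ to W3 = (-210, -140, -0.91).
∂h/∂x = +0.007067, ∂h/∂y = -0.004100 (det = -10500).
Flow = −∇h = (-0.007067 east, +0.004100 north), which points northwest.

NW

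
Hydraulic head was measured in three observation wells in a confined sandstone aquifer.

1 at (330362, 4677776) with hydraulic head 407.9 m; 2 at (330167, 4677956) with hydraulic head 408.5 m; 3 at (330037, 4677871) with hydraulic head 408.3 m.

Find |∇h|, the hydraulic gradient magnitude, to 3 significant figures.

Differences from 1: to 2 (Δx, Δy, Δh) = (-195, 180, +0.6); to 3 = (-325, 95, +0.4).
Determinant of the coordinate differences = (-195)·95 − (-325)·180 = 39975.
∂h/∂x = [(+0.6)·95 − (+0.4)·180] / 39975 = -0.0003752
∂h/∂y = [(-195)·(+0.4) − (-325)·(+0.6)] / 39975 = +0.002927
|∇h| = √(-0.0003752² + 0.002927²) = 0.002951

0.00295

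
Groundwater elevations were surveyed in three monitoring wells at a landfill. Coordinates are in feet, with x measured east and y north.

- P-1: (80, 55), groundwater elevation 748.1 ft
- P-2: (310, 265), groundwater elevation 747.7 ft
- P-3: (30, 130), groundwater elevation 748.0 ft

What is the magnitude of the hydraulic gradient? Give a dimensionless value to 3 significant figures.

0.00158

Differences from P-1: to P-2 (Δx, Δy, Δh) = (230, 210, -0.4); to P-3 = (-50, 75, -0.1).
Solve a·Δx + b·Δy = Δh: det = 230·75 − (-50)·210 = 27750.
∂h/∂x = [(-0.4)·75 − (-0.1)·210] / 27750 = -0.0003243
∂h/∂y = [230·(-0.1) − (-50)·(-0.4)] / 27750 = -0.001550
|∇h| = √(-0.0003243² + -0.001550²) = 0.001584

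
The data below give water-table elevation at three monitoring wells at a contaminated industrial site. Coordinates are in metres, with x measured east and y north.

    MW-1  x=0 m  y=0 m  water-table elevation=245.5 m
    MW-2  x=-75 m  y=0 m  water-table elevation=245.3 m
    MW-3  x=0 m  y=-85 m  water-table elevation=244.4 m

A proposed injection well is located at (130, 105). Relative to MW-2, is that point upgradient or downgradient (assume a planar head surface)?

∂h/∂x = (245.3 − 245.5) / (-75 − 0) = +0.002667
∂h/∂y = (244.4 − 245.5) / (-85 − 0) = +0.01294
Head at (130, 105) = 245.5 + (+0.002667)·(130) + (+0.01294)·(105) = 247.21 m.
That is higher than the 245.3 m at MW-2, so the point is upgradient.

upgradient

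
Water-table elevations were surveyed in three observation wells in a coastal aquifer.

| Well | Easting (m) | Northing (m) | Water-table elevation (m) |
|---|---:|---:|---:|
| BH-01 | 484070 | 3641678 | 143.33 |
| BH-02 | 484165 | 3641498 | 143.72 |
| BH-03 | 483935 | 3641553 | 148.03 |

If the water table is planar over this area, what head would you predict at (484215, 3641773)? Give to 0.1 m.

138.8 m

Taking BH-01 as reference: BH-02−BH-01 = (95, -180, +0.39); BH-03−BH-01 = (-135, -125, +4.70).
Determinant of the coordinate differences = 95·(-125) − (-135)·(-180) = -36175.
∂h/∂x = [(+0.39)·(-125) − (+4.70)·(-180)] / -36175 = -0.02204
∂h/∂y = [95·(+4.70) − (-135)·(+0.39)] / -36175 = -0.01380
h(484215, 3641773) = 143.33 + (-0.02204)·(145) + (-0.01380)·(95) = 143.33 -3.196 -1.311 = 138.824 m.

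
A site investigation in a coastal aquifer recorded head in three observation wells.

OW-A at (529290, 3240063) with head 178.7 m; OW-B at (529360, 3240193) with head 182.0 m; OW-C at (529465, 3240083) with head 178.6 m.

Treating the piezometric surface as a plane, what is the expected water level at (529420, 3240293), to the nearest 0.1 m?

184.5 m

Taking OW-A as reference: OW-B−OW-A = (70, 130, +3.3); OW-C−OW-A = (175, 20, -0.1).
Determinant of the coordinate differences = 70·20 − 175·130 = -21350.
∂h/∂x = [(+3.3)·20 − (-0.1)·130] / -21350 = -0.003700
∂h/∂y = [70·(-0.1) − 175·(+3.3)] / -21350 = +0.02738
h(529420, 3240293) = 178.7 + (-0.003700)·(130) + (+0.02738)·(230) = 178.7 -0.481 +6.297 = 184.516 m.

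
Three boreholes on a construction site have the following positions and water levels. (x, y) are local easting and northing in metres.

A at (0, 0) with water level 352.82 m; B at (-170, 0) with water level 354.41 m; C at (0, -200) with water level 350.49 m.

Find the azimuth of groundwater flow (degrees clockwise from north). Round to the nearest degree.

∂h/∂x = (354.41 − 352.82) / (-170 − 0) = -0.009353
∂h/∂y = (350.49 − 352.82) / (-200 − 0) = +0.01165
Flow direction (−∇h) has components (+0.009353 E, -0.01165 N).
Azimuth = atan2(E, N) = atan2(+0.009353, -0.01165) = 141.2° ≈ 141°.

141°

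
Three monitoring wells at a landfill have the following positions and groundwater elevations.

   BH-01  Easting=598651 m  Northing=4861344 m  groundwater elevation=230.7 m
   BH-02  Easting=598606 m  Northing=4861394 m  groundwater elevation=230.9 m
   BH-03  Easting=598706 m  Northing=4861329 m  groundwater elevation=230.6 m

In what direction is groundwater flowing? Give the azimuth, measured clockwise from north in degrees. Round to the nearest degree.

163°

Taking BH-01 as reference: BH-02−BH-01 = (-45, 50, +0.2); BH-03−BH-01 = (55, -15, -0.1).
Solve a·Δx + b·Δy = Δh: det = (-45)·(-15) − 55·50 = -2075.
∂h/∂x = [(+0.2)·(-15) − (-0.1)·50] / -2075 = -0.0009639
∂h/∂y = [(-45)·(-0.1) − 55·(+0.2)] / -2075 = +0.003133
Flow direction (−∇h) has components (+0.0009639 E, -0.003133 N).
Azimuth = atan2(E, N) = atan2(+0.0009639, -0.003133) = 162.9° ≈ 163°.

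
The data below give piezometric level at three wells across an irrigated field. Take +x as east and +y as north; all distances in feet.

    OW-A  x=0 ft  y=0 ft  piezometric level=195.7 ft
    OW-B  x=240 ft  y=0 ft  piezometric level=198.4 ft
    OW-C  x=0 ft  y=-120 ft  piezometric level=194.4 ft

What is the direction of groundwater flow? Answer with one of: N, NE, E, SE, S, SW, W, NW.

∂h/∂x = (198.4 − 195.7) / (240 − 0) = +0.01125
∂h/∂y = (194.4 − 195.7) / (-120 − 0) = +0.01083
Flow = −∇h = (-0.01125 east, -0.01083 north), which points southwest.

SW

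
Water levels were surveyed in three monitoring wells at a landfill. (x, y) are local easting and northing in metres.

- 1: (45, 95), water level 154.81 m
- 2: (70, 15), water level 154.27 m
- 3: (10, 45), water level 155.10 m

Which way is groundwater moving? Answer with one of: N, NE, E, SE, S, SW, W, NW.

E

Differences from 1: to 2 (Δx, Δy, Δh) = (25, -80, -0.54); to 3 = (-35, -50, +0.29).
Determinant of the coordinate differences = 25·(-50) − (-35)·(-80) = -4050.
∂h/∂x = [(-0.54)·(-50) − (+0.29)·(-80)] / -4050 = -0.01240
∂h/∂y = [25·(+0.29) − (-35)·(-0.54)] / -4050 = +0.002877
Flow = −∇h = (+0.01240 east, -0.002877 north), which points east.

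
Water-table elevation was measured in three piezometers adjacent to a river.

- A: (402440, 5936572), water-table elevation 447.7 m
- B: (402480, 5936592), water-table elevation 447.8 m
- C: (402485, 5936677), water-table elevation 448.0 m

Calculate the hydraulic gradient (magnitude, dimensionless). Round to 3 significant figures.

0.00265

With h = a·x + b·y + c and A as origin, the differences give:
  40·a + 20·b = +0.1
  45·a + 105·b = +0.3
Eliminate b (×105 and ×20, subtract): 3300·a = 4.50 → a = ∂h/∂x = +0.001364
Back-substitute: b = ∂h/∂y = +0.002273.
|∇h| = √(0.001364² + 0.002273²) = 0.002651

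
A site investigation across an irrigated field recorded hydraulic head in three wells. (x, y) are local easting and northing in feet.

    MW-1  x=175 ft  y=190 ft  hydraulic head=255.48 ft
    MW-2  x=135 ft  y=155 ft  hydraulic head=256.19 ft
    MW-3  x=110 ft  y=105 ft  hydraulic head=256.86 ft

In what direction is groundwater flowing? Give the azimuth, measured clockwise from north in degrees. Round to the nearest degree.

053°

Differences from MW-1: to MW-2 (Δx, Δy, Δh) = (-40, -35, +0.71); to MW-3 = (-65, -85, +1.38).
Solve a·Δx + b·Δy = Δh: det = (-40)·(-85) − (-65)·(-35) = 1125.
∂h/∂x = [(+0.71)·(-85) − (+1.38)·(-35)] / 1125 = -0.01071
∂h/∂y = [(-40)·(+1.38) − (-65)·(+0.71)] / 1125 = -0.008044
Flow direction (−∇h) has components (+0.01071 E, +0.008044 N).
Azimuth = atan2(E, N) = atan2(+0.01071, +0.008044) = 53.1° ≈ 053°.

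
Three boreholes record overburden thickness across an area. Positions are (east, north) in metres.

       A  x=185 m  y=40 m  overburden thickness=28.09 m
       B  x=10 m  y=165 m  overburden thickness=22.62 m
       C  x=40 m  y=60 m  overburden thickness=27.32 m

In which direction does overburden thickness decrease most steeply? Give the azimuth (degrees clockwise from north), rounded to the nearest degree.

With d = a·x + b·y + c and A as origin, the differences give:
  (-175)·a + 125·b = -5.47
  (-145)·a + 20·b = -0.77
Eliminate b (×20 and ×125, subtract): 14625·a = -13.150 → a = ∂d/∂x = -0.0008991
Back-substitute: b = ∂d/∂y = -0.04502.
Steepest decrease is along −∇f: components (+0.0008991 E, +0.04502 N).
Azimuth = atan2(+0.0008991, +0.04502) = 1.1° ≈ 001°.

001°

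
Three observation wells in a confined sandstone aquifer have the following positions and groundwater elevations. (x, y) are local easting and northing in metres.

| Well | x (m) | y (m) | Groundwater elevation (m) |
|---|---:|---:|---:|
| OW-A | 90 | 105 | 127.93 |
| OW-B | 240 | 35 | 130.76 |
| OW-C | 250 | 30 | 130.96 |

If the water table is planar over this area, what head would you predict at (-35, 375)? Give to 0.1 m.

118.4 m

Taking OW-A as reference: OW-B−OW-A = (150, -70, +2.83); OW-C−OW-A = (160, -75, +3.03).
Determinant of the coordinate differences = 150·(-75) − 160·(-70) = -50.
∂h/∂x = [(+2.83)·(-75) − (+3.03)·(-70)] / -50 = +0.003000
∂h/∂y = [150·(+3.03) − 160·(+2.83)] / -50 = -0.03400
h(-35, 375) = 127.93 + (+0.003000)·(-125) + (-0.03400)·(270) = 127.93 -0.375 -9.180 = 118.375 m.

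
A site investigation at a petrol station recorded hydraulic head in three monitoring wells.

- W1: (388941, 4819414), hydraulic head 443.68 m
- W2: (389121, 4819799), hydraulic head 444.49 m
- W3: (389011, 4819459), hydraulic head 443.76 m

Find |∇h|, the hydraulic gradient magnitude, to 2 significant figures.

Taking W1 as reference: W2−W1 = (180, 385, +0.81); W3−W1 = (70, 45, +0.08).
Solve a·Δx + b·Δy = Δh: det = 180·45 − 70·385 = -18850.
∂h/∂x = [(+0.81)·45 − (+0.08)·385] / -18850 = -0.0002997
∂h/∂y = [180·(+0.08) − 70·(+0.81)] / -18850 = +0.002244
|∇h| = √(-0.0002997² + 0.002244²) = 0.002264

0.0023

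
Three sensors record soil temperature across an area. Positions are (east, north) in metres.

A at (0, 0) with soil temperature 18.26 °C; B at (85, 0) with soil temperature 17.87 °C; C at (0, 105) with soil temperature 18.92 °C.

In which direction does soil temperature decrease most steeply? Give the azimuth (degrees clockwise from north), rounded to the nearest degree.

∂T/∂x = (17.87 − 18.26) / (85 − 0) = -0.004588
∂T/∂y = (18.92 − 18.26) / (105 − 0) = +0.006286
Steepest decrease is along −∇f: components (+0.004588 E, -0.006286 N).
Azimuth = atan2(+0.004588, -0.006286) = 143.9° ≈ 144°.

144°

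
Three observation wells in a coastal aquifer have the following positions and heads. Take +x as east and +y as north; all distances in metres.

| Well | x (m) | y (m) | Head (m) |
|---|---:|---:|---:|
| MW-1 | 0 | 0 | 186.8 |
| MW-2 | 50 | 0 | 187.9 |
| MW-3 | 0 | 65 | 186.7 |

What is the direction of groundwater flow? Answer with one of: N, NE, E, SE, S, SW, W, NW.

∂h/∂x = (187.9 − 186.8) / (50 − 0) = +0.02200
∂h/∂y = (186.7 − 186.8) / (65 − 0) = -0.001538
Flow = −∇h = (-0.02200 east, +0.001538 north), which points west.

W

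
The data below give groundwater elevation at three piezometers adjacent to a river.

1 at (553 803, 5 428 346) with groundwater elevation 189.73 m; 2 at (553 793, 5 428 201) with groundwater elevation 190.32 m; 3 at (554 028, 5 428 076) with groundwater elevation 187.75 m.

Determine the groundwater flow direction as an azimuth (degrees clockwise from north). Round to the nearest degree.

076°

Differences from 1: to 2 (Δx, Δy, Δh) = (-10, -145, +0.59); to 3 = (225, -270, -1.98).
Solve a·Δx + b·Δy = Δh: det = (-10)·(-270) − 225·(-145) = 35325.
∂h/∂x = [(+0.59)·(-270) − (-1.98)·(-145)] / 35325 = -0.01264
∂h/∂y = [(-10)·(-1.98) − 225·(+0.59)] / 35325 = -0.003197
Flow direction (−∇h) has components (+0.01264 E, +0.003197 N).
Azimuth = atan2(E, N) = atan2(+0.01264, +0.003197) = 75.8° ≈ 076°.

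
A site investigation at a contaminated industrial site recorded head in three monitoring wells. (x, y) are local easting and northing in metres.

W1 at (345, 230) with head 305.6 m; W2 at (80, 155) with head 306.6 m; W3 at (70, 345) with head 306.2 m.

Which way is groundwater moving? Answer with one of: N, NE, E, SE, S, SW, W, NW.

With h = a·x + b·y + c and W1 as origin, the differences give:
  (-265)·a + (-75)·b = +1.0
  (-275)·a + 115·b = +0.6
Eliminate b (×115 and ×(-75), subtract): -51100·a = 160.00 → a = ∂h/∂x = -0.003131
Back-substitute: b = ∂h/∂y = -0.002270.
Flow = −∇h = (+0.003131 east, +0.002270 north), which points northeast.

NE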